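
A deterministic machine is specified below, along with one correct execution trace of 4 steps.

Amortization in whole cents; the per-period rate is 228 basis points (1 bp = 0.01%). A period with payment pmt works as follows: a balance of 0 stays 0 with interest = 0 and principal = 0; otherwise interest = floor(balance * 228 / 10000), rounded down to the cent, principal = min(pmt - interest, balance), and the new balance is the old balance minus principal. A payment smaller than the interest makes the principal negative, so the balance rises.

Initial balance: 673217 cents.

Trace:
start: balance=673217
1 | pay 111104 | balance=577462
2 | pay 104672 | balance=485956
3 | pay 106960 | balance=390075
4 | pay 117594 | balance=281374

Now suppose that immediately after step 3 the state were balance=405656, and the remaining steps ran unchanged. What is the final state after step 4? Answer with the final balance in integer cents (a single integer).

297310

state after step 3 := balance=405656
4 | pay 117594 | balance=297310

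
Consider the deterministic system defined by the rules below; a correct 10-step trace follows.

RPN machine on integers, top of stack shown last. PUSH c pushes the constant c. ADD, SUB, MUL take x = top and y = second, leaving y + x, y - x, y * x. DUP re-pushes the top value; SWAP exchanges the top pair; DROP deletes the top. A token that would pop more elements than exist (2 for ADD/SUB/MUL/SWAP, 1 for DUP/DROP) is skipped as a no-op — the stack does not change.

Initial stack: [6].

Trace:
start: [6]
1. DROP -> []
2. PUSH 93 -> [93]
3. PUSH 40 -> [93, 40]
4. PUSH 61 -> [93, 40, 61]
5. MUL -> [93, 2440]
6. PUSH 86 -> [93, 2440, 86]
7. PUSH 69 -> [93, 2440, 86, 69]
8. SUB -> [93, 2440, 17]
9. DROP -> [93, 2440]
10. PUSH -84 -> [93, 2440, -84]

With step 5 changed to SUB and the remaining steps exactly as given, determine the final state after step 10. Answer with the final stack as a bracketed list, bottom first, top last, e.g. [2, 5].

(re-executing from step 5 with the substitution; state before step 5: [93, 40, 61])
5. SUB -> [93, -21]
6. PUSH 86 -> [93, -21, 86]
7. PUSH 69 -> [93, -21, 86, 69]
8. SUB -> [93, -21, 17]
9. DROP -> [93, -21]
10. PUSH -84 -> [93, -21, -84]

[93, -21, -84]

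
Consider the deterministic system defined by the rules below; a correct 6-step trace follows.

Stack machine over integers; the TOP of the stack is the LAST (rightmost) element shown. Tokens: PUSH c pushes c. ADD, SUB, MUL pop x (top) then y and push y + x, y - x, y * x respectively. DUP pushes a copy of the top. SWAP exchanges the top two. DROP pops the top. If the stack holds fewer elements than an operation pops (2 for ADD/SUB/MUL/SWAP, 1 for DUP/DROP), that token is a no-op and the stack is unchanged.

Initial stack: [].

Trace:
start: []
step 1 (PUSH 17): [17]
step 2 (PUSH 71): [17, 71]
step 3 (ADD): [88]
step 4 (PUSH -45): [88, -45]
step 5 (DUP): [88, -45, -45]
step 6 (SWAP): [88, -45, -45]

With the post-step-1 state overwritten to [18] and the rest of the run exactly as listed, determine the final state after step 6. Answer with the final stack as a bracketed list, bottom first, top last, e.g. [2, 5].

[89, -45, -45]

state after step 1 := [18]
step 2 (PUSH 71): [18, 71]
step 3 (ADD): [89]
step 4 (PUSH -45): [89, -45]
step 5 (DUP): [89, -45, -45]
step 6 (SWAP): [89, -45, -45]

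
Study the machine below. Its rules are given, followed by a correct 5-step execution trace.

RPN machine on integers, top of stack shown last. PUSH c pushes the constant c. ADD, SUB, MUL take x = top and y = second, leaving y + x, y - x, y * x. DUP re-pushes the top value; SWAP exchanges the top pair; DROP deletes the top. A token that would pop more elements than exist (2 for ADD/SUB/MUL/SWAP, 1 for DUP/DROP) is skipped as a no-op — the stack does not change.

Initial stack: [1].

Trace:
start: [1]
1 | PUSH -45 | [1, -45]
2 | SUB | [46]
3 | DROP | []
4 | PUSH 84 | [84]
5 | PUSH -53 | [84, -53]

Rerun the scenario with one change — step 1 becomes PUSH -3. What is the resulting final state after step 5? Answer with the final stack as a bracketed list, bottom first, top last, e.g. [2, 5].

(re-executing from step 1 with the substitution; state before step 1: [1])
1 | PUSH -3 | [1, -3]
2 | SUB | [4]
3 | DROP | []
4 | PUSH 84 | [84]
5 | PUSH -53 | [84, -53]

[84, -53]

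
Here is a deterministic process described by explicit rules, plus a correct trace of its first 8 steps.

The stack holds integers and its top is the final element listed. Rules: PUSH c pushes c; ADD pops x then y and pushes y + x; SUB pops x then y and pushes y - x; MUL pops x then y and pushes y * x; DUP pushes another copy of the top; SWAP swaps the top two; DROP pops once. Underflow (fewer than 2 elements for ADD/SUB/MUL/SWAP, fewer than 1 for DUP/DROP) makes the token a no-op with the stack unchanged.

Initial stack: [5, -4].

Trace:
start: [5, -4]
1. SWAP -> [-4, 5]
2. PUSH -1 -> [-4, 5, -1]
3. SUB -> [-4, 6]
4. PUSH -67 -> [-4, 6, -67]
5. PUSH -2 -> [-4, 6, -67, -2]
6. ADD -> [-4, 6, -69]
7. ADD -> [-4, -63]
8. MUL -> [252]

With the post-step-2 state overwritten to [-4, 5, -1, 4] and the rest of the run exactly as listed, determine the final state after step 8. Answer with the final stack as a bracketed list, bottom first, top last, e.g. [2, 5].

[-4, -370]

state after step 2 := [-4, 5, -1, 4]
3. SUB -> [-4, 5, -5]
4. PUSH -67 -> [-4, 5, -5, -67]
5. PUSH -2 -> [-4, 5, -5, -67, -2]
6. ADD -> [-4, 5, -5, -69]
7. ADD -> [-4, 5, -74]
8. MUL -> [-4, -370]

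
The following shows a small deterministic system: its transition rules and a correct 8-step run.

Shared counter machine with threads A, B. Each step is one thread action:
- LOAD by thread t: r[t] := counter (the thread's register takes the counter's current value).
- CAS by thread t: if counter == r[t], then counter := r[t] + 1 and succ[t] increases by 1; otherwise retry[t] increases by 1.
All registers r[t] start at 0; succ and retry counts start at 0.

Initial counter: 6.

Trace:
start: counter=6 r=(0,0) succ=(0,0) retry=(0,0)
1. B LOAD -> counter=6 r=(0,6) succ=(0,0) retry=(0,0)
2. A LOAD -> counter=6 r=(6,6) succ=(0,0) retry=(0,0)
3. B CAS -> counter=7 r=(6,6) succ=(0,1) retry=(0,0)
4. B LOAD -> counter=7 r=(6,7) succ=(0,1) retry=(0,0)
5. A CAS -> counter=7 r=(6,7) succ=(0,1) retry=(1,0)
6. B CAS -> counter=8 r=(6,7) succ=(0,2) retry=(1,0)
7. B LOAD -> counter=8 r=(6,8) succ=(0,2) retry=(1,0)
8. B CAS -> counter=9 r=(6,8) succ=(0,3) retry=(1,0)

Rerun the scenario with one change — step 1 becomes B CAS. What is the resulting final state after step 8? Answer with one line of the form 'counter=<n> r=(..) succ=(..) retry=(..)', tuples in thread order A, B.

(re-executing from step 1 with the substitution; state before step 1: counter=6 r=(0,0) succ=(0,0) retry=(0,0))
1. B CAS -> counter=6 r=(0,0) succ=(0,0) retry=(0,1)
2. A LOAD -> counter=6 r=(6,0) succ=(0,0) retry=(0,1)
3. B CAS -> counter=6 r=(6,0) succ=(0,0) retry=(0,2)
4. B LOAD -> counter=6 r=(6,6) succ=(0,0) retry=(0,2)
5. A CAS -> counter=7 r=(6,6) succ=(1,0) retry=(0,2)
6. B CAS -> counter=7 r=(6,6) succ=(1,0) retry=(0,3)
7. B LOAD -> counter=7 r=(6,7) succ=(1,0) retry=(0,3)
8. B CAS -> counter=8 r=(6,7) succ=(1,1) retry=(0,3)

counter=8 r=(6,7) succ=(1,1) retry=(0,3)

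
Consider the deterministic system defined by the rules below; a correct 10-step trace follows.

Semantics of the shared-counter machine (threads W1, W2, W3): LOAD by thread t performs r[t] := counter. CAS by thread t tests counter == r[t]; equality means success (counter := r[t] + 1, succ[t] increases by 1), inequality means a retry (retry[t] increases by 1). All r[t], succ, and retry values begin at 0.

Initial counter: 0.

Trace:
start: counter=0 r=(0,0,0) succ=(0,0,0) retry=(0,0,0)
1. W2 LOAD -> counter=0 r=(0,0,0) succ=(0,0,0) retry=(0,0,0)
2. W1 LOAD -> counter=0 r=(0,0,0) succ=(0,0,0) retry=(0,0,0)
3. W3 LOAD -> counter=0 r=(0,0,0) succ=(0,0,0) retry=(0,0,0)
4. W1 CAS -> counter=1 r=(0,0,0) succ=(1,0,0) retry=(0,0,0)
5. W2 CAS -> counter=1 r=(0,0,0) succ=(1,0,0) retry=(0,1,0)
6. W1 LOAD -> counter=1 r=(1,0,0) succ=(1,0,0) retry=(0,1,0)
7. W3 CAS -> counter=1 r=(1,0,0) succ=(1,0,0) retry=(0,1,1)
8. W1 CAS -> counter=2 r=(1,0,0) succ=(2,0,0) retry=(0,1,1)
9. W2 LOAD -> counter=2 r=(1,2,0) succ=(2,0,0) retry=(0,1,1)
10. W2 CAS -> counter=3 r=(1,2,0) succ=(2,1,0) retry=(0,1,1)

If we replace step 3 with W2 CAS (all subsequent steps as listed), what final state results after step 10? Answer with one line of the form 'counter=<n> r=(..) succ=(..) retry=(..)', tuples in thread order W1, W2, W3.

(re-executing from step 3 with the substitution; state before step 3: counter=0 r=(0,0,0) succ=(0,0,0) retry=(0,0,0))
3. W2 CAS -> counter=1 r=(0,0,0) succ=(0,1,0) retry=(0,0,0)
4. W1 CAS -> counter=1 r=(0,0,0) succ=(0,1,0) retry=(1,0,0)
5. W2 CAS -> counter=1 r=(0,0,0) succ=(0,1,0) retry=(1,1,0)
6. W1 LOAD -> counter=1 r=(1,0,0) succ=(0,1,0) retry=(1,1,0)
7. W3 CAS -> counter=1 r=(1,0,0) succ=(0,1,0) retry=(1,1,1)
8. W1 CAS -> counter=2 r=(1,0,0) succ=(1,1,0) retry=(1,1,1)
9. W2 LOAD -> counter=2 r=(1,2,0) succ=(1,1,0) retry=(1,1,1)
10. W2 CAS -> counter=3 r=(1,2,0) succ=(1,2,0) retry=(1,1,1)

counter=3 r=(1,2,0) succ=(1,2,0) retry=(1,1,1)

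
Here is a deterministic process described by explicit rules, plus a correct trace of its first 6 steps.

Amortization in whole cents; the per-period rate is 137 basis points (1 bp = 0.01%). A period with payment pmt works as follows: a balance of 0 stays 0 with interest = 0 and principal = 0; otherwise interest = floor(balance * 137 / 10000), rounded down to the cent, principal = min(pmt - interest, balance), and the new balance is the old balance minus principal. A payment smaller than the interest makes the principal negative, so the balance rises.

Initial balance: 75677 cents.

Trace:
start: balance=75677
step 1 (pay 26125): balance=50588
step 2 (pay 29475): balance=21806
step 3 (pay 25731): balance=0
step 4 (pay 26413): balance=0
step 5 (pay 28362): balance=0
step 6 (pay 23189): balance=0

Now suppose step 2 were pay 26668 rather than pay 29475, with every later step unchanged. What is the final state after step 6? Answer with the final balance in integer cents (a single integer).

(re-executing from step 2 with the substitution; state before step 2: balance=50588)
step 2 (pay 26668): balance=24613
step 3 (pay 25731): balance=0
step 4 (pay 26413): balance=0
step 5 (pay 28362): balance=0
step 6 (pay 23189): balance=0

0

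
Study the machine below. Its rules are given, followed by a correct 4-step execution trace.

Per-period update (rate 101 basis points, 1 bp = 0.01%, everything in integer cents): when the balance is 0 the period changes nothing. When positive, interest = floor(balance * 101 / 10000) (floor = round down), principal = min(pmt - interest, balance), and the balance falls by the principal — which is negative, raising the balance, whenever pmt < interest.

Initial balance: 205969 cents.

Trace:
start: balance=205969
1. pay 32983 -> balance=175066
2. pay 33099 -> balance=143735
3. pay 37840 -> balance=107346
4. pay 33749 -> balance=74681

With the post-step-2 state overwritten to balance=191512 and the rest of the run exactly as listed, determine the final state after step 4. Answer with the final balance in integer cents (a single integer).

123428

state after step 2 := balance=191512
3. pay 37840 -> balance=155606
4. pay 33749 -> balance=123428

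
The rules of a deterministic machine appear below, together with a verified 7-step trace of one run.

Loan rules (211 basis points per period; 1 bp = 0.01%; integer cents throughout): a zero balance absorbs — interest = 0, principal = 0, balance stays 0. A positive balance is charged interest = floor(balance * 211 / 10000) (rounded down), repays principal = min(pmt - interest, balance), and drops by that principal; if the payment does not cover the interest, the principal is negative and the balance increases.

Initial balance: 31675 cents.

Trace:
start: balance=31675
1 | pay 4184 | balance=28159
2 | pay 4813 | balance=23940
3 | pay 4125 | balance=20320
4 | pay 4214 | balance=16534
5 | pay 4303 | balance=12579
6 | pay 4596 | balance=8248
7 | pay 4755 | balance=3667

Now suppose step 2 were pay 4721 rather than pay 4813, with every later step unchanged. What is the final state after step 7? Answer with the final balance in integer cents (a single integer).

(re-executing from step 2 with the substitution; state before step 2: balance=28159)
2 | pay 4721 | balance=24032
3 | pay 4125 | balance=20414
4 | pay 4214 | balance=16630
5 | pay 4303 | balance=12677
6 | pay 4596 | balance=8348
7 | pay 4755 | balance=3769

3769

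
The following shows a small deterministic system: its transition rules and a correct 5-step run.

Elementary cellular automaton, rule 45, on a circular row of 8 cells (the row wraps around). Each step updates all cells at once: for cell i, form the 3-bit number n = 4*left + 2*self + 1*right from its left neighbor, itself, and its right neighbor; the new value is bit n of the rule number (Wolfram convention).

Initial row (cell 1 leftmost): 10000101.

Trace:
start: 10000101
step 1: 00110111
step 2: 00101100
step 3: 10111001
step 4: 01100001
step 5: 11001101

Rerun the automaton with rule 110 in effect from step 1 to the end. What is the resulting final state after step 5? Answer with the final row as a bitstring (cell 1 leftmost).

00111110

(re-executing steps 1..5 under rule 110; state before step 1: 10000101)
step 1: 10001111
step 2: 10011000
step 3: 10111001
step 4: 11101011
step 5: 00111110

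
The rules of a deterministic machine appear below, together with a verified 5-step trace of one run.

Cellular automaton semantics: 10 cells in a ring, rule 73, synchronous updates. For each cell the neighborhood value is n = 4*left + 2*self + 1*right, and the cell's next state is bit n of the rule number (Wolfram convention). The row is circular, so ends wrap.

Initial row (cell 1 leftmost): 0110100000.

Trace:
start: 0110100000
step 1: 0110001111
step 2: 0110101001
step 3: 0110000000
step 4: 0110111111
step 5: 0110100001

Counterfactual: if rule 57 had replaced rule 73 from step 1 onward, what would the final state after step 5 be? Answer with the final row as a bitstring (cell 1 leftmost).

(re-executing steps 1..5 under rule 57; state before step 1: 0110100000)
step 1: 0101011111
step 2: 1010110000
step 3: 0101101110
step 4: 0011011001
step 5: 1010110100

1010110100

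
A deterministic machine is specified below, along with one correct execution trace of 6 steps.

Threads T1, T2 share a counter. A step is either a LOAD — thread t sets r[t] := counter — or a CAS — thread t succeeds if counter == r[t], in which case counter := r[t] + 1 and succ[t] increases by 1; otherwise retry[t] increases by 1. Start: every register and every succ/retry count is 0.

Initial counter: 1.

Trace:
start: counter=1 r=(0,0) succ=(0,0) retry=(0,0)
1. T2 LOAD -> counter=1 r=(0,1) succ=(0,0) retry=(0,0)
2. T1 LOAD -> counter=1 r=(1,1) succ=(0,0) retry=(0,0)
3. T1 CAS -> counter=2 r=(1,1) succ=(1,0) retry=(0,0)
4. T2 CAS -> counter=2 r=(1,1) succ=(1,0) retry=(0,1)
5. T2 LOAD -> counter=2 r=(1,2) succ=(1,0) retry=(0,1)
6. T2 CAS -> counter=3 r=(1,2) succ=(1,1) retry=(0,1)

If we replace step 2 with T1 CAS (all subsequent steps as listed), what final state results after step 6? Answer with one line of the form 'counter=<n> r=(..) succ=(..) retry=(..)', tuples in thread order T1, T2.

(re-executing from step 2 with the substitution; state before step 2: counter=1 r=(0,1) succ=(0,0) retry=(0,0))
2. T1 CAS -> counter=1 r=(0,1) succ=(0,0) retry=(1,0)
3. T1 CAS -> counter=1 r=(0,1) succ=(0,0) retry=(2,0)
4. T2 CAS -> counter=2 r=(0,1) succ=(0,1) retry=(2,0)
5. T2 LOAD -> counter=2 r=(0,2) succ=(0,1) retry=(2,0)
6. T2 CAS -> counter=3 r=(0,2) succ=(0,2) retry=(2,0)

counter=3 r=(0,2) succ=(0,2) retry=(2,0)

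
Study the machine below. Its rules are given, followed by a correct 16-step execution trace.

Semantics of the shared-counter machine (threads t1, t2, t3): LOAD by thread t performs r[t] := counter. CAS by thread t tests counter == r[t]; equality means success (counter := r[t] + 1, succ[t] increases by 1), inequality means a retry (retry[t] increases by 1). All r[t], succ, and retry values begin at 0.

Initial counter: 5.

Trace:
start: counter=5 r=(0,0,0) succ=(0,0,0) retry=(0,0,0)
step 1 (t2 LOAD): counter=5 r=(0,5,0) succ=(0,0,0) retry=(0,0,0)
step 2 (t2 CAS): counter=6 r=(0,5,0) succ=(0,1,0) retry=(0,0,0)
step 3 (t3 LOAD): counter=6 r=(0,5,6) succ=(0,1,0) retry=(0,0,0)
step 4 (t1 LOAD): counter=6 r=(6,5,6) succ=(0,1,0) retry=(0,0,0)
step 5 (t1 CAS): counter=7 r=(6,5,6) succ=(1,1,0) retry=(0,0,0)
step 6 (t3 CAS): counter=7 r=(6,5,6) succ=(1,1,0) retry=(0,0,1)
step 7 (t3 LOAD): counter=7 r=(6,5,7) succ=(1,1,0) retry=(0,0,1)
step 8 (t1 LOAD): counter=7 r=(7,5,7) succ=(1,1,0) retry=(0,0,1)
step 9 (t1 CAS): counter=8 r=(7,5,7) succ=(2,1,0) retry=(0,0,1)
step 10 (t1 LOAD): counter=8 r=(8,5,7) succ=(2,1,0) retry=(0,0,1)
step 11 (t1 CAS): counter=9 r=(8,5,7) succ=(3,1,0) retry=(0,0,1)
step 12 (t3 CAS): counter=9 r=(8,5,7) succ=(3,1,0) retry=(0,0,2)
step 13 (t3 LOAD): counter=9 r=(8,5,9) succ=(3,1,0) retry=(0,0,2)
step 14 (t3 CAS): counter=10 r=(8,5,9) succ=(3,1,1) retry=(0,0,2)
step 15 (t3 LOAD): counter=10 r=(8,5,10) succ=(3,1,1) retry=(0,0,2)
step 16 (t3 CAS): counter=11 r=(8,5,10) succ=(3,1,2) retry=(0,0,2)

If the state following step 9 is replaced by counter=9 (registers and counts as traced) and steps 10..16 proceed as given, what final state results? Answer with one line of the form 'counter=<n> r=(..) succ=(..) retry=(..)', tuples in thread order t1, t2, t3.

state after step 9 := counter=9 r=(7,5,7) succ=(2,1,0) retry=(0,0,1)
step 10 (t1 LOAD): counter=9 r=(9,5,7) succ=(2,1,0) retry=(0,0,1)
step 11 (t1 CAS): counter=10 r=(9,5,7) succ=(3,1,0) retry=(0,0,1)
step 12 (t3 CAS): counter=10 r=(9,5,7) succ=(3,1,0) retry=(0,0,2)
step 13 (t3 LOAD): counter=10 r=(9,5,10) succ=(3,1,0) retry=(0,0,2)
step 14 (t3 CAS): counter=11 r=(9,5,10) succ=(3,1,1) retry=(0,0,2)
step 15 (t3 LOAD): counter=11 r=(9,5,11) succ=(3,1,1) retry=(0,0,2)
step 16 (t3 CAS): counter=12 r=(9,5,11) succ=(3,1,2) retry=(0,0,2)

counter=12 r=(9,5,11) succ=(3,1,2) retry=(0,0,2)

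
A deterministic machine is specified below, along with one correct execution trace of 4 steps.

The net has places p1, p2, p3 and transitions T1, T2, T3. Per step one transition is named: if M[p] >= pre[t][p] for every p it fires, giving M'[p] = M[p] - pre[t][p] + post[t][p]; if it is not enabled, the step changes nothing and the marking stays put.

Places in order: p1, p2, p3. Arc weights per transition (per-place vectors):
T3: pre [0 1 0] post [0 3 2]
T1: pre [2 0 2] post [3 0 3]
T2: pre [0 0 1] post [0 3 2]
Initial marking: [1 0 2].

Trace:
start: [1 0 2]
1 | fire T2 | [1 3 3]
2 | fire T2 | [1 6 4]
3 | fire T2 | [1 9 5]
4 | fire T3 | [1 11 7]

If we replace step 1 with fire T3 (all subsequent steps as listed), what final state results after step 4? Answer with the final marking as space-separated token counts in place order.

(re-executing from step 1 with the substitution; state before step 1: [1 0 2])
1 | fire T3 | [1 0 2]
2 | fire T2 | [1 3 3]
3 | fire T2 | [1 6 4]
4 | fire T3 | [1 8 6]

1 8 6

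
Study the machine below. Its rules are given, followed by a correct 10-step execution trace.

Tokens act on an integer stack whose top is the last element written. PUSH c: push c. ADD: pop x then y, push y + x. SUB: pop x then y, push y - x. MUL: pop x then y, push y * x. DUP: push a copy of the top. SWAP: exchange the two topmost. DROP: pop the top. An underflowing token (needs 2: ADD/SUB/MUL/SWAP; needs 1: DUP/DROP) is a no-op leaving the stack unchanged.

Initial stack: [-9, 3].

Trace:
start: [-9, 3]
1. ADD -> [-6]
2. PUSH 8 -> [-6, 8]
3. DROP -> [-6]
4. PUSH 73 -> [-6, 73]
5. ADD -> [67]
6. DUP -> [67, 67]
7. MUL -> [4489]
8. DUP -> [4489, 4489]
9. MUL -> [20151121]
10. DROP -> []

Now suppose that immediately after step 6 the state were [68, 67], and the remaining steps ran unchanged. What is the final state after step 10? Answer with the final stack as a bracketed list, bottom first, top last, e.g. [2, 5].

[]

state after step 6 := [68, 67]
7. MUL -> [4556]
8. DUP -> [4556, 4556]
9. MUL -> [20757136]
10. DROP -> []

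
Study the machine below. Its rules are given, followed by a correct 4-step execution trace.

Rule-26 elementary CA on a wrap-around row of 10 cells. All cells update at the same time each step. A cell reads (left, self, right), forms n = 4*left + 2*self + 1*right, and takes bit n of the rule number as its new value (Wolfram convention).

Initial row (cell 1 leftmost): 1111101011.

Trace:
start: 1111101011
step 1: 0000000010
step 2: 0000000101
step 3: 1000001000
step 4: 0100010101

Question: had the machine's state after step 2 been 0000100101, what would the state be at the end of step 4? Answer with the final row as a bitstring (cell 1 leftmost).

state after step 2 := 0000100101
step 3: 1001011000
step 4: 0110010101

0110010101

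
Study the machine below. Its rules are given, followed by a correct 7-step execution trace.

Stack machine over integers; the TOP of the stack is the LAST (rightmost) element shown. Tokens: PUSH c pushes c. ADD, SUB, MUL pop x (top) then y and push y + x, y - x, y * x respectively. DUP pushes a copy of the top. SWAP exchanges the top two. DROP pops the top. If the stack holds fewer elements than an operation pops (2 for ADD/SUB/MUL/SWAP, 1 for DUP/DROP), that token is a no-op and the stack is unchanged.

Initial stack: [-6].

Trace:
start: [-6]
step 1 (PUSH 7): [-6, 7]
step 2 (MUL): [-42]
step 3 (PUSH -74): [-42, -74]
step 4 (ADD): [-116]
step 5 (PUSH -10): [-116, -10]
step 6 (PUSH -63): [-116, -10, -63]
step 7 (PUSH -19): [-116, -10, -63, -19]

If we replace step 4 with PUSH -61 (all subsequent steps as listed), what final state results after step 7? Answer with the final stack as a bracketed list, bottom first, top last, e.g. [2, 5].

(re-executing from step 4 with the substitution; state before step 4: [-42, -74])
step 4 (PUSH -61): [-42, -74, -61]
step 5 (PUSH -10): [-42, -74, -61, -10]
step 6 (PUSH -63): [-42, -74, -61, -10, -63]
step 7 (PUSH -19): [-42, -74, -61, -10, -63, -19]

[-42, -74, -61, -10, -63, -19]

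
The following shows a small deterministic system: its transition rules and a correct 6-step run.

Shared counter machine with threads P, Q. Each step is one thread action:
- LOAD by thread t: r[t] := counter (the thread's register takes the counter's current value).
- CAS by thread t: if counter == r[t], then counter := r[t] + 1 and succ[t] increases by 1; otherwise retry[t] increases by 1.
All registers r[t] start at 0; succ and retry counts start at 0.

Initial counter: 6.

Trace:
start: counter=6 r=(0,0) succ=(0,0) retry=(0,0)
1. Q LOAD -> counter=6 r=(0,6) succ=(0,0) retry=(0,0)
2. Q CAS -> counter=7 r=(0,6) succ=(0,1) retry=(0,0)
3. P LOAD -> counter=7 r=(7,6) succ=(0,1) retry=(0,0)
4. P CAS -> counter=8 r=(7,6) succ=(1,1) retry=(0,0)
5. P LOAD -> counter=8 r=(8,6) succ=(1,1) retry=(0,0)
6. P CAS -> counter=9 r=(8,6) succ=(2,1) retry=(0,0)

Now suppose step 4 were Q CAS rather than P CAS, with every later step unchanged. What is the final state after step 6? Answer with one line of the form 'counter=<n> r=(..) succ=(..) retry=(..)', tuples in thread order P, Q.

(re-executing from step 4 with the substitution; state before step 4: counter=7 r=(7,6) succ=(0,1) retry=(0,0))
4. Q CAS -> counter=7 r=(7,6) succ=(0,1) retry=(0,1)
5. P LOAD -> counter=7 r=(7,6) succ=(0,1) retry=(0,1)
6. P CAS -> counter=8 r=(7,6) succ=(1,1) retry=(0,1)

counter=8 r=(7,6) succ=(1,1) retry=(0,1)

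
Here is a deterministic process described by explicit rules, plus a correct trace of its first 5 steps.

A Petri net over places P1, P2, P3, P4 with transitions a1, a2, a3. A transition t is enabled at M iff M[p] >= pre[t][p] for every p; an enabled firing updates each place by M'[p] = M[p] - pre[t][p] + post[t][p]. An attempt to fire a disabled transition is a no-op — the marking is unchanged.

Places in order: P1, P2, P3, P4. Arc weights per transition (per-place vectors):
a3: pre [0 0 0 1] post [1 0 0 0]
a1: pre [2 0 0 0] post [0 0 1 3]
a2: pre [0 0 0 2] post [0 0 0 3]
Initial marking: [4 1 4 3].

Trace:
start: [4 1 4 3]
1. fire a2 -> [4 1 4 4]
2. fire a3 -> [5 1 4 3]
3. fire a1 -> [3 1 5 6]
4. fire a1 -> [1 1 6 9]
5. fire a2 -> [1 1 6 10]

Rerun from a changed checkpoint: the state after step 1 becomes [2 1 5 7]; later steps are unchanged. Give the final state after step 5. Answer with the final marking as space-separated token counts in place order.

1 1 6 10

state after step 1 := [2 1 5 7]
2. fire a3 -> [3 1 5 6]
3. fire a1 -> [1 1 6 9]
4. fire a1 -> [1 1 6 9]
5. fire a2 -> [1 1 6 10]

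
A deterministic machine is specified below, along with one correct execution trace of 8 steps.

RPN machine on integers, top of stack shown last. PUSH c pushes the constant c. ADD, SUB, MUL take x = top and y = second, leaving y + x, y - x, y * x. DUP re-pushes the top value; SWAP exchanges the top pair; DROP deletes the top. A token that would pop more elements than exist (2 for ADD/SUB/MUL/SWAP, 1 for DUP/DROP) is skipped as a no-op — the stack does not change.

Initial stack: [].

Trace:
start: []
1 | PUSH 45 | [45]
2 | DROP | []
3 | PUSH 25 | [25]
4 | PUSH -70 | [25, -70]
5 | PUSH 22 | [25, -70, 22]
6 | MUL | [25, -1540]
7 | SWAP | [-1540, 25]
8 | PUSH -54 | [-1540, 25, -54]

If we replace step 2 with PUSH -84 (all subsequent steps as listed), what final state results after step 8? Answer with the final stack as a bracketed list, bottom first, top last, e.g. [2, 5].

[45, -84, -1540, 25, -54]

(re-executing from step 2 with the substitution; state before step 2: [45])
2 | PUSH -84 | [45, -84]
3 | PUSH 25 | [45, -84, 25]
4 | PUSH -70 | [45, -84, 25, -70]
5 | PUSH 22 | [45, -84, 25, -70, 22]
6 | MUL | [45, -84, 25, -1540]
7 | SWAP | [45, -84, -1540, 25]
8 | PUSH -54 | [45, -84, -1540, 25, -54]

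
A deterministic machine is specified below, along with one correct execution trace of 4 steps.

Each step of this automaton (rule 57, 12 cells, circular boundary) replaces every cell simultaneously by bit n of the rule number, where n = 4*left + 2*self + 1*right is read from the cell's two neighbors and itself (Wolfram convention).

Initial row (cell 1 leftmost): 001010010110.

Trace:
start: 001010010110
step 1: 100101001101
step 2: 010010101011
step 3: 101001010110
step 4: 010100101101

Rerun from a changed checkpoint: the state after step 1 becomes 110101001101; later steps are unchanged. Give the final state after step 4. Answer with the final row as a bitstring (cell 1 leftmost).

010010101101

state after step 1 := 110101001101
step 2: 001010101011
step 3: 100101010110
step 4: 010010101101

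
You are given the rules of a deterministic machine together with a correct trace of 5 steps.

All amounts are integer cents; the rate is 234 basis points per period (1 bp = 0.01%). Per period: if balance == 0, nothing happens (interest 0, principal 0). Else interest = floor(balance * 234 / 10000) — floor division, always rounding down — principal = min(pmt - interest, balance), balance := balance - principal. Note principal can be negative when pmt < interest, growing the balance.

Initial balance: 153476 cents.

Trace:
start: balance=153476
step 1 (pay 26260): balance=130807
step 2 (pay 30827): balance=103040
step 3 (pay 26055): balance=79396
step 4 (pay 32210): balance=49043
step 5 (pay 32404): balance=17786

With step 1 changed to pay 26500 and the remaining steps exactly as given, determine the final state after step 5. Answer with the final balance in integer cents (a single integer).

17523

(re-executing from step 1 with the substitution; state before step 1: balance=153476)
step 1 (pay 26500): balance=130567
step 2 (pay 30827): balance=102795
step 3 (pay 26055): balance=79145
step 4 (pay 32210): balance=48786
step 5 (pay 32404): balance=17523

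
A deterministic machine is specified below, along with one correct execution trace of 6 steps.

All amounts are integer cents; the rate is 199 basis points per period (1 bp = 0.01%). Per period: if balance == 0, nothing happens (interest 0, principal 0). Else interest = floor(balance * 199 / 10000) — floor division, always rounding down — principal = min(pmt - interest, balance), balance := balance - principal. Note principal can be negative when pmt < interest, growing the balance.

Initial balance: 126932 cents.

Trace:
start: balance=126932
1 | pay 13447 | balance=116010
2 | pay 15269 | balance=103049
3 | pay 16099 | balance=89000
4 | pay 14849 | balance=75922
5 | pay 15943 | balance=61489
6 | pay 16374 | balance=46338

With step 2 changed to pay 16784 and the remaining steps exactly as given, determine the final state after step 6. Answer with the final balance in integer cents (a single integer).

44699

(re-executing from step 2 with the substitution; state before step 2: balance=116010)
2 | pay 16784 | balance=101534
3 | pay 16099 | balance=87455
4 | pay 14849 | balance=74346
5 | pay 15943 | balance=59882
6 | pay 16374 | balance=44699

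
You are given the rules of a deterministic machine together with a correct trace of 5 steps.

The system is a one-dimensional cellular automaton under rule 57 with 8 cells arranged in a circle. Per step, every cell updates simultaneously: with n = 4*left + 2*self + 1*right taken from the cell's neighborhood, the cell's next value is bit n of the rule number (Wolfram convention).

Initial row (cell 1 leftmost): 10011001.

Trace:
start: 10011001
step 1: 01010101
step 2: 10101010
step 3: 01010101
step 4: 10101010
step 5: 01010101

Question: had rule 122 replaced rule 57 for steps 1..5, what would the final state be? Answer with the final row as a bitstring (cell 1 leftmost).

00000000

(re-executing steps 1..5 under rule 122; state before step 1: 10011001)
step 1: 11111111
step 2: 00000000
step 3: 00000000
step 4: 00000000
step 5: 00000000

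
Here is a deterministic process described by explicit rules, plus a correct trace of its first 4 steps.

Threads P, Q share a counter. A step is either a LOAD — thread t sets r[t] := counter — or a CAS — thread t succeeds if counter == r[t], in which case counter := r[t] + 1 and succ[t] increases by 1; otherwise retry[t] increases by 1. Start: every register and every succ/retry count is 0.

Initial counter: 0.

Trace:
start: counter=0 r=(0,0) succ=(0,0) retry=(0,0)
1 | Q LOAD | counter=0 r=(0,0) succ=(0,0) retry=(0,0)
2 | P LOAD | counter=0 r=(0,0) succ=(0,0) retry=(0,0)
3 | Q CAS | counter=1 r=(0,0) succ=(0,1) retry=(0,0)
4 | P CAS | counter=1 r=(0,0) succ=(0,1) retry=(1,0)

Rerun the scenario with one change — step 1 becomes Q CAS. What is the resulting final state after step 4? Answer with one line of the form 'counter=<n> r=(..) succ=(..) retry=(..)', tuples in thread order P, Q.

counter=2 r=(1,0) succ=(1,1) retry=(0,1)

(re-executing from step 1 with the substitution; state before step 1: counter=0 r=(0,0) succ=(0,0) retry=(0,0))
1 | Q CAS | counter=1 r=(0,0) succ=(0,1) retry=(0,0)
2 | P LOAD | counter=1 r=(1,0) succ=(0,1) retry=(0,0)
3 | Q CAS | counter=1 r=(1,0) succ=(0,1) retry=(0,1)
4 | P CAS | counter=2 r=(1,0) succ=(1,1) retry=(0,1)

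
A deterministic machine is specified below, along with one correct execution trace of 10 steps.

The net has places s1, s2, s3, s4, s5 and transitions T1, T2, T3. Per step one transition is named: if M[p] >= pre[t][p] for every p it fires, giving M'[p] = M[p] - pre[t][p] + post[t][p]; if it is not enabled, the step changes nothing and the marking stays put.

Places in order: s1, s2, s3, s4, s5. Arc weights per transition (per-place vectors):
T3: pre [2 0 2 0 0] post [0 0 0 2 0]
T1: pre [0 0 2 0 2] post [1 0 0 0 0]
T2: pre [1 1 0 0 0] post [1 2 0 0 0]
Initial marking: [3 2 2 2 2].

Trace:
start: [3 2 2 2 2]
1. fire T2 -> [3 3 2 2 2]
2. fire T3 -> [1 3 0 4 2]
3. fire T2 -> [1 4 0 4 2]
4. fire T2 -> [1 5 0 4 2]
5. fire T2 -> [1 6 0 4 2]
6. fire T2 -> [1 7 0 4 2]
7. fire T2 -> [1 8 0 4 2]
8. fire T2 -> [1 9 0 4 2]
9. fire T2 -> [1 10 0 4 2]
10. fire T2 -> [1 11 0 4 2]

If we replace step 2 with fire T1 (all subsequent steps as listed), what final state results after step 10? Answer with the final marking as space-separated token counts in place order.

(re-executing from step 2 with the substitution; state before step 2: [3 3 2 2 2])
2. fire T1 -> [4 3 0 2 0]
3. fire T2 -> [4 4 0 2 0]
4. fire T2 -> [4 5 0 2 0]
5. fire T2 -> [4 6 0 2 0]
6. fire T2 -> [4 7 0 2 0]
7. fire T2 -> [4 8 0 2 0]
8. fire T2 -> [4 9 0 2 0]
9. fire T2 -> [4 10 0 2 0]
10. fire T2 -> [4 11 0 2 0]

4 11 0 2 0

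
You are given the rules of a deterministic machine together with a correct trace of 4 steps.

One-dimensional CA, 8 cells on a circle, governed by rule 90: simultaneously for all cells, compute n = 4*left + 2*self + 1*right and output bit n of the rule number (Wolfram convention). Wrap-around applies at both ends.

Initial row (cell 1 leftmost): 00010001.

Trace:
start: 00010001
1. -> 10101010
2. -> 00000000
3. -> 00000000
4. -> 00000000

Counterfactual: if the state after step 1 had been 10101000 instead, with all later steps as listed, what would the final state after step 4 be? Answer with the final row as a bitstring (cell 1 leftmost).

state after step 1 := 10101000
2. -> 00000101
3. -> 10001000
4. -> 01010101

01010101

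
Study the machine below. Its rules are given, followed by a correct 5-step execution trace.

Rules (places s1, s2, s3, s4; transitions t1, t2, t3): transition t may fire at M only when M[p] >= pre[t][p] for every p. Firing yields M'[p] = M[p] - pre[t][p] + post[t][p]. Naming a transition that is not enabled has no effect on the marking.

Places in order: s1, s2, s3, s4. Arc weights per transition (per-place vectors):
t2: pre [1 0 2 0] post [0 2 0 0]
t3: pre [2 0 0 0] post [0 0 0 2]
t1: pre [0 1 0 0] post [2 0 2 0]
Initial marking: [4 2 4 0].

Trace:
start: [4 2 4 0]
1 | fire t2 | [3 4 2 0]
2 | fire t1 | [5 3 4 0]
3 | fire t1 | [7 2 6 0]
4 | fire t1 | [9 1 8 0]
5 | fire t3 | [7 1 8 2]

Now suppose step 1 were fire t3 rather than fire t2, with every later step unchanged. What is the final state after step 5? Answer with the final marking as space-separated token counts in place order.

4 0 8 4

(re-executing from step 1 with the substitution; state before step 1: [4 2 4 0])
1 | fire t3 | [2 2 4 2]
2 | fire t1 | [4 1 6 2]
3 | fire t1 | [6 0 8 2]
4 | fire t1 | [6 0 8 2]
5 | fire t3 | [4 0 8 4]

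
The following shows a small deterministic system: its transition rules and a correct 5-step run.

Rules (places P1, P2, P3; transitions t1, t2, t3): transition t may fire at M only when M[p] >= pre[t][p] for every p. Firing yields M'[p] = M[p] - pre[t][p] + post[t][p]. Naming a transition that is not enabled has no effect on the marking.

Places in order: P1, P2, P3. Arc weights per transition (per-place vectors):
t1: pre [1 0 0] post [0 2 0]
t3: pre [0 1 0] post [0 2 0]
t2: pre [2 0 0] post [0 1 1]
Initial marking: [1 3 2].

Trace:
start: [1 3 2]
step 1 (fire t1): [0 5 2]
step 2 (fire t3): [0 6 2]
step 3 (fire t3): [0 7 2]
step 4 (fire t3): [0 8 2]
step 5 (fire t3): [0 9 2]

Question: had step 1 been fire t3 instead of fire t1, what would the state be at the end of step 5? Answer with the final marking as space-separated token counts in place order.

1 8 2

(re-executing from step 1 with the substitution; state before step 1: [1 3 2])
step 1 (fire t3): [1 4 2]
step 2 (fire t3): [1 5 2]
step 3 (fire t3): [1 6 2]
step 4 (fire t3): [1 7 2]
step 5 (fire t3): [1 8 2]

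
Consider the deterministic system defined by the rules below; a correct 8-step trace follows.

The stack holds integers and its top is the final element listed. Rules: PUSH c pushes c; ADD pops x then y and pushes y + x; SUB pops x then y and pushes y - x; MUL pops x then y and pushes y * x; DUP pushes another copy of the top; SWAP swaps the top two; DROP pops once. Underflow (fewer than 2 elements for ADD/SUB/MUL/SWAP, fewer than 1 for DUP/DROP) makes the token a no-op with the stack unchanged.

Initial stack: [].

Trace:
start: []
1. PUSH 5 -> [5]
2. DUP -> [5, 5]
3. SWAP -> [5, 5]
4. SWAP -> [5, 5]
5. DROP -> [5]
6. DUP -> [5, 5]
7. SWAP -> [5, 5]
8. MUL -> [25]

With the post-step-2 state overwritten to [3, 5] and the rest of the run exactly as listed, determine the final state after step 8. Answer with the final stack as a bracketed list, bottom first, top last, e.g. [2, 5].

state after step 2 := [3, 5]
3. SWAP -> [5, 3]
4. SWAP -> [3, 5]
5. DROP -> [3]
6. DUP -> [3, 3]
7. SWAP -> [3, 3]
8. MUL -> [9]

[9]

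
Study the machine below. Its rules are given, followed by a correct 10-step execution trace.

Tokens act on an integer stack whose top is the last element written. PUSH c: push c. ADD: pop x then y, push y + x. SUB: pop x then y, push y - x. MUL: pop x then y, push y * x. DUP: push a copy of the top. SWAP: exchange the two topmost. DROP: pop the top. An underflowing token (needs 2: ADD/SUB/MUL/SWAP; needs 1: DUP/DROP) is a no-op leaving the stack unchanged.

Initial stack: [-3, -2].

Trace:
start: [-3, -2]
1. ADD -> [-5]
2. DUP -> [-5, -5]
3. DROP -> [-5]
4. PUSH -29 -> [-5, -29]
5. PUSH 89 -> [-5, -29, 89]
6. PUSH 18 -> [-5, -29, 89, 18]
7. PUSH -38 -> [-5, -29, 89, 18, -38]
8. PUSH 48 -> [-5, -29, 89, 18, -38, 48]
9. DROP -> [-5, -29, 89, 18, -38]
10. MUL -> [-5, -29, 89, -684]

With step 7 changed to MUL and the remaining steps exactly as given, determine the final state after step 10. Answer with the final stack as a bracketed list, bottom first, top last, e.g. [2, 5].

(re-executing from step 7 with the substitution; state before step 7: [-5, -29, 89, 18])
7. MUL -> [-5, -29, 1602]
8. PUSH 48 -> [-5, -29, 1602, 48]
9. DROP -> [-5, -29, 1602]
10. MUL -> [-5, -46458]

[-5, -46458]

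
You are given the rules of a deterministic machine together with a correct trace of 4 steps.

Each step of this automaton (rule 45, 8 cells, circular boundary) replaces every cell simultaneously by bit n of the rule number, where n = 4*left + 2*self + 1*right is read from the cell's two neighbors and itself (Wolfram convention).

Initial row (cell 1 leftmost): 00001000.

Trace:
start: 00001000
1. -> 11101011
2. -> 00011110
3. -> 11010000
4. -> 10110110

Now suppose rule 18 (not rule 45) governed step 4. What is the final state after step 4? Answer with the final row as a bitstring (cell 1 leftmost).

00001001

(re-executing step 4 under rule 18; state before step 4: 11010000)
4. -> 00001001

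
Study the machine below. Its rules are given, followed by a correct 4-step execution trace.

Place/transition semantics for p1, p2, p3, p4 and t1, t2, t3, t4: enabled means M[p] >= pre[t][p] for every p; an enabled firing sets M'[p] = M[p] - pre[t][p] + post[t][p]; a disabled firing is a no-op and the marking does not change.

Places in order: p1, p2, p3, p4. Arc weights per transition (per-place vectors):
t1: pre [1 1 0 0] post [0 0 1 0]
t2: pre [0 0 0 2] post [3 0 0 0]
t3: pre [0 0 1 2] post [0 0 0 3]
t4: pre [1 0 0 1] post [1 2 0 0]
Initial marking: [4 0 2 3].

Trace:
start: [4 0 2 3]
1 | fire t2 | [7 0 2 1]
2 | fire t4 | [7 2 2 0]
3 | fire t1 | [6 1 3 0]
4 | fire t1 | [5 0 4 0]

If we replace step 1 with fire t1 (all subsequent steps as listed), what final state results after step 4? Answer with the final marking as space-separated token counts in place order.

2 0 4 2

(re-executing from step 1 with the substitution; state before step 1: [4 0 2 3])
1 | fire t1 | [4 0 2 3]
2 | fire t4 | [4 2 2 2]
3 | fire t1 | [3 1 3 2]
4 | fire t1 | [2 0 4 2]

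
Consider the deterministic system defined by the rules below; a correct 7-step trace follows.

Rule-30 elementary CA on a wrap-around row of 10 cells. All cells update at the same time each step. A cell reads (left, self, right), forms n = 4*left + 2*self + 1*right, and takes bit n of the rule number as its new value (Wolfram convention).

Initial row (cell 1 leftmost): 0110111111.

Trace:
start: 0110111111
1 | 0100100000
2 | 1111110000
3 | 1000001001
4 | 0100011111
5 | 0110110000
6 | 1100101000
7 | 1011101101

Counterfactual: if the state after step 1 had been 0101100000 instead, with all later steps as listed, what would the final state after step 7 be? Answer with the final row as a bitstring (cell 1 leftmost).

1000100100

state after step 1 := 0101100000
2 | 1101010000
3 | 1001011001
4 | 0111010111
5 | 0100010100
6 | 1110110110
7 | 1000100100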